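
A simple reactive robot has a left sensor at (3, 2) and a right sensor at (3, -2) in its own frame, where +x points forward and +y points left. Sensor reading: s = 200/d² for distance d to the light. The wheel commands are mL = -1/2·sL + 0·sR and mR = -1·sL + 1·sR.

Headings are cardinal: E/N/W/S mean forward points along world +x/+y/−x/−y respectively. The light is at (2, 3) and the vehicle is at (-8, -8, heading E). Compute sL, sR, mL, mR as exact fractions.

left sensor world pos  = (-5, -6); dL² = 130
right sensor world pos = (-5, -10); dR² = 218
sL = 200/130 = 20/13
sR = 200/218 = 100/109
mL = -1/2·sL + 0·sR = -10/13
mR = -1·sL + 1·sR = -880/1417

20/13 100/109 -10/13 -880/1417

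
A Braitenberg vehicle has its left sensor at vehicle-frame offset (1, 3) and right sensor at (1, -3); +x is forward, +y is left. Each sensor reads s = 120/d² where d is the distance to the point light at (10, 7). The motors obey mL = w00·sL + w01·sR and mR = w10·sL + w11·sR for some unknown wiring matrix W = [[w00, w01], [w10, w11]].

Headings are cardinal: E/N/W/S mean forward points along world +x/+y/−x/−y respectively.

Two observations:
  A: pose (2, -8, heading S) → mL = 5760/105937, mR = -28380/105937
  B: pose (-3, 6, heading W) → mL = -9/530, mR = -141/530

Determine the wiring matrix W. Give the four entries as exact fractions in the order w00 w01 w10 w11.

1/2 -1/2 -1 1/2

obs A: pose=(2,-8,S) → sL=120/281, sR=120/377, mL=5760/105937, mR=-28380/105937
obs B: pose=(-3,6,W) → sL=30/53, sR=3/5, mL=-9/530, mR=-141/530
sensor matrix S = [[120/281, 120/377], [30/53, 3/5]]; det S = 427032/5614661
solve [mL_A; mL_B] = S·[w00; w01] and [mR_A; mR_B] = S·[w10; w11]:
  w00 = 1/2, w01 = -1/2, w10 = -1, w11 = 1/2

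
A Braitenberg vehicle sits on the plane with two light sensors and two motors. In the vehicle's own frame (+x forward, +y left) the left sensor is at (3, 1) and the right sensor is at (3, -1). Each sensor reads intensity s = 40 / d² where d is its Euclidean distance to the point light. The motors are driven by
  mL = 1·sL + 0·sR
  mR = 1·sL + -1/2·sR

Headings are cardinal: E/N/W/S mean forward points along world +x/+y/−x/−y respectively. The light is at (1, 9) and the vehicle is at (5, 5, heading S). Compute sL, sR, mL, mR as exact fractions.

left sensor world pos  = (6, 2); dL² = 74
right sensor world pos = (4, 2); dR² = 58
sL = 40/74 = 20/37
sR = 40/58 = 20/29
mL = 1·sL + 0·sR = 20/37
mR = 1·sL + -1/2·sR = 210/1073

20/37 20/29 20/37 210/1073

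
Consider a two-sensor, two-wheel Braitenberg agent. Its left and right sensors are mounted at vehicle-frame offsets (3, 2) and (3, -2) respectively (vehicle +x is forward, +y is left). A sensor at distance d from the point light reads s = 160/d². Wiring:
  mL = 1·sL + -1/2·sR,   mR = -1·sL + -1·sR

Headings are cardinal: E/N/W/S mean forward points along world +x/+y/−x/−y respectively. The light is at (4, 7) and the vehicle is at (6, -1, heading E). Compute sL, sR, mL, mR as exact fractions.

160/61 32/25 3024/1525 -5952/1525

left sensor world pos  = (9, 1); dL² = 61
right sensor world pos = (9, -3); dR² = 125
sL = 160/61 = 160/61
sR = 160/125 = 32/25
mL = 1·sL + -1/2·sR = 3024/1525
mR = -1·sL + -1·sR = -5952/1525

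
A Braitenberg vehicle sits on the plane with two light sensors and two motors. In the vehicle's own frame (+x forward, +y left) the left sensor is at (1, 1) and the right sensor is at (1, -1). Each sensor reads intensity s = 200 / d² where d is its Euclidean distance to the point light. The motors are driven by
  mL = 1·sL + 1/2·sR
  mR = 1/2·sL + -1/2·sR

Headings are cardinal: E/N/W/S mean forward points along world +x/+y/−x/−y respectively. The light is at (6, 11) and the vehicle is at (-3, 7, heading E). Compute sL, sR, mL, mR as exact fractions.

left sensor world pos  = (-2, 8); dL² = 73
right sensor world pos = (-2, 6); dR² = 89
sL = 200/73 = 200/73
sR = 200/89 = 200/89
mL = 1·sL + 1/2·sR = 25100/6497
mR = 1/2·sL + -1/2·sR = 1600/6497

200/73 200/89 25100/6497 1600/6497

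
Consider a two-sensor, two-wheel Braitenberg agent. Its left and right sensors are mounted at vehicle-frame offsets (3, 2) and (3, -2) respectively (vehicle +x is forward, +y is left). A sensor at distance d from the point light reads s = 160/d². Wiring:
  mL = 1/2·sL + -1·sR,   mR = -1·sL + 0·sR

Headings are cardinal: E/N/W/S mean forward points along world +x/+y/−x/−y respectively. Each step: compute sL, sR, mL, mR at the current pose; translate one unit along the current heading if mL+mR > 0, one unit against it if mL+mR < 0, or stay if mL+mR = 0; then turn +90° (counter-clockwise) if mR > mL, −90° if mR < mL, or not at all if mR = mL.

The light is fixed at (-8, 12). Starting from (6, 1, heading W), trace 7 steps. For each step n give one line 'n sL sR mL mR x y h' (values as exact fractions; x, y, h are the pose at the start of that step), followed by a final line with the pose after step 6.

n=0: pose=(6,1,W); sL=16/29, sR=80/101; mL=-1512/2929, mR=-16/29; mL+mR=-3128/2929 → advance -1; mR−mL=-104/2929 → turn -1·90°
n=1: pose=(7,1,N); sL=160/233, sR=160/353; mL=-9040/82249, mR=-160/233; mL+mR=-65520/82249 → advance -1; mR−mL=-47440/82249 → turn -1·90°
n=2: pose=(7,0,E); sL=20/53, sR=4/13; mL=-82/689, mR=-20/53; mL+mR=-342/689 → advance -1; mR−mL=-178/689 → turn -1·90°
n=3: pose=(6,0,S); sL=160/481, sR=160/369; mL=-47440/177489, mR=-160/481; mL+mR=-106480/177489 → advance -1; mR−mL=-11600/177489 → turn -1·90°
n=4: pose=(6,1,W); sL=16/29, sR=80/101; mL=-1512/2929, mR=-16/29; mL+mR=-3128/2929 → advance -1; mR−mL=-104/2929 → turn -1·90°
n=5: pose=(7,1,N); sL=160/233, sR=160/353; mL=-9040/82249, mR=-160/233; mL+mR=-65520/82249 → advance -1; mR−mL=-47440/82249 → turn -1·90°
n=6: pose=(7,0,E); sL=20/53, sR=4/13; mL=-82/689, mR=-20/53; mL+mR=-342/689 → advance -1; mR−mL=-178/689 → turn -1·90°

0 16/29 80/101 -1512/2929 -16/29 6 1 W
1 160/233 160/353 -9040/82249 -160/233 7 1 N
2 20/53 4/13 -82/689 -20/53 7 0 E
3 160/481 160/369 -47440/177489 -160/481 6 0 S
4 16/29 80/101 -1512/2929 -16/29 6 1 W
5 160/233 160/353 -9040/82249 -160/233 7 1 N
6 20/53 4/13 -82/689 -20/53 7 0 E
final 6 0 S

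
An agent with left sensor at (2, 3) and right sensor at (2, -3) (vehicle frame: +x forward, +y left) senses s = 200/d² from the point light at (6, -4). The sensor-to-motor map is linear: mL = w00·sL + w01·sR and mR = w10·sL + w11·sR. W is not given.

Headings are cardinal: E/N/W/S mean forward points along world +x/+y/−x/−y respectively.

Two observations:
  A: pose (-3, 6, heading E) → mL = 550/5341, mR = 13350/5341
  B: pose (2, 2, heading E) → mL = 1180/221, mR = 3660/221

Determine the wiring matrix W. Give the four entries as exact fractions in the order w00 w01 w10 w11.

-1 1/2 1/2 1

obs A: pose=(-3,6,E) → sL=100/109, sR=100/49, mL=550/5341, mR=13350/5341
obs B: pose=(2,2,E) → sL=40/17, sR=200/13, mL=1180/221, mR=3660/221
sensor matrix S = [[100/109, 100/49], [40/17, 200/13]]; det S = 10992000/1180361
solve [mL_A; mL_B] = S·[w00; w01] and [mR_A; mR_B] = S·[w10; w11]:
  w00 = -1, w01 = 1/2, w10 = 1/2, w11 = 1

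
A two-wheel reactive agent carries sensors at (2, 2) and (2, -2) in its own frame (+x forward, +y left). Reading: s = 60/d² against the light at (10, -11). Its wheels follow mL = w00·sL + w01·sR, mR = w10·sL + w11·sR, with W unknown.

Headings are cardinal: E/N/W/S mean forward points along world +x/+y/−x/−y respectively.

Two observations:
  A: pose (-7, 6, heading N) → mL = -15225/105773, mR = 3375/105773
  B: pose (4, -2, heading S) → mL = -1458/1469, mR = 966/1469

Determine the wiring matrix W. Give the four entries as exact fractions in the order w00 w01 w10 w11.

-1/2 -1 1 -1/2

obs A: pose=(-7,6,N) → sL=30/361, sR=30/293, mL=-15225/105773, mR=3375/105773
obs B: pose=(4,-2,S) → sL=12/13, sR=60/113, mL=-1458/1469, mR=966/1469
sensor matrix S = [[30/361, 30/293], [12/13, 60/113]]; det S = -7829280/155380537
solve [mL_A; mL_B] = S·[w00; w01] and [mR_A; mR_B] = S·[w10; w11]:
  w00 = -1/2, w01 = -1, w10 = 1, w11 = -1/2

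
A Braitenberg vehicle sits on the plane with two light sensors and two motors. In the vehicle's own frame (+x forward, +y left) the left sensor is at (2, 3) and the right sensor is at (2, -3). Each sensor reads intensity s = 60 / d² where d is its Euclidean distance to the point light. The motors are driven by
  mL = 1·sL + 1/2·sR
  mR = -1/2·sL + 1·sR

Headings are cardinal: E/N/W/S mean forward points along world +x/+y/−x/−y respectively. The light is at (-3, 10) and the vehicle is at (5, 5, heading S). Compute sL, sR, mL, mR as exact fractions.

6/17 30/37 477/629 399/629

left sensor world pos  = (8, 3); dL² = 170
right sensor world pos = (2, 3); dR² = 74
sL = 60/170 = 6/17
sR = 60/74 = 30/37
mL = 1·sL + 1/2·sR = 477/629
mR = -1/2·sL + 1·sR = 399/629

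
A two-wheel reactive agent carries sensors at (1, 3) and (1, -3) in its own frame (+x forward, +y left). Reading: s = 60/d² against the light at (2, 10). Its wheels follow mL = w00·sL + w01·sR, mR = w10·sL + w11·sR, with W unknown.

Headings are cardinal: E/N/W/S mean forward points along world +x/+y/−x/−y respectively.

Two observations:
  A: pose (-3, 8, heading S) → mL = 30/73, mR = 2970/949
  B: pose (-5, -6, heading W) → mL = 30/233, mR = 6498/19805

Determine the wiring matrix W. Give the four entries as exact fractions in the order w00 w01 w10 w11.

0 1/2 1/2 1

obs A: pose=(-3,8,S) → sL=60/13, sR=60/73, mL=30/73, mR=2970/949
obs B: pose=(-5,-6,W) → sL=12/85, sR=60/233, mL=30/233, mR=6498/19805
sensor matrix S = [[60/13, 60/73], [12/85, 60/233]]; det S = 4031424/3758989
solve [mL_A; mL_B] = S·[w00; w01] and [mR_A; mR_B] = S·[w10; w11]:
  w00 = 0, w01 = 1/2, w10 = 1/2, w11 = 1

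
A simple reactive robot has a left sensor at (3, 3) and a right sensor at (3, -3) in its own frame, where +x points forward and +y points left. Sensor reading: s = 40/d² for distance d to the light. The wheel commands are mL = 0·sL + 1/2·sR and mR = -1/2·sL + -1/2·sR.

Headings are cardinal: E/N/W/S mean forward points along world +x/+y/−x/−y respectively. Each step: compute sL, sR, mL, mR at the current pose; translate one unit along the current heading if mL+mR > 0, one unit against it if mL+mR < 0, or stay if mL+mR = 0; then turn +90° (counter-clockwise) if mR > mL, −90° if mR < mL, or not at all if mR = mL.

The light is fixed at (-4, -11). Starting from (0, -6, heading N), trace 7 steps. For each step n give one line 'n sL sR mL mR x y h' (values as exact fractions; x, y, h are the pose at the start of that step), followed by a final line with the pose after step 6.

0 8/13 40/113 20/113 -712/1469 0 -6 N
1 20/49 4/5 2/5 -148/245 0 -7 E
2 40/37 40 20 -760/37 -1 -7 S
3 10 5/8 5/16 -85/16 -1 -6 W
4 8/13 40/113 20/113 -712/1469 0 -6 N
5 20/49 4/5 2/5 -148/245 0 -7 E
6 40/37 40 20 -760/37 -1 -7 S
final -1 -6 W

n=0: pose=(0,-6,N); sL=8/13, sR=40/113; mL=20/113, mR=-712/1469; mL+mR=-4/13 → advance -1; mR−mL=-972/1469 → turn -1·90°
n=1: pose=(0,-7,E); sL=20/49, sR=4/5; mL=2/5, mR=-148/245; mL+mR=-10/49 → advance -1; mR−mL=-246/245 → turn -1·90°
n=2: pose=(-1,-7,S); sL=40/37, sR=40; mL=20, mR=-760/37; mL+mR=-20/37 → advance -1; mR−mL=-1500/37 → turn -1·90°
n=3: pose=(-1,-6,W); sL=10, sR=5/8; mL=5/16, mR=-85/16; mL+mR=-5 → advance -1; mR−mL=-45/8 → turn -1·90°
n=4: pose=(0,-6,N); sL=8/13, sR=40/113; mL=20/113, mR=-712/1469; mL+mR=-4/13 → advance -1; mR−mL=-972/1469 → turn -1·90°
n=5: pose=(0,-7,E); sL=20/49, sR=4/5; mL=2/5, mR=-148/245; mL+mR=-10/49 → advance -1; mR−mL=-246/245 → turn -1·90°
n=6: pose=(-1,-7,S); sL=40/37, sR=40; mL=20, mR=-760/37; mL+mR=-20/37 → advance -1; mR−mL=-1500/37 → turn -1·90°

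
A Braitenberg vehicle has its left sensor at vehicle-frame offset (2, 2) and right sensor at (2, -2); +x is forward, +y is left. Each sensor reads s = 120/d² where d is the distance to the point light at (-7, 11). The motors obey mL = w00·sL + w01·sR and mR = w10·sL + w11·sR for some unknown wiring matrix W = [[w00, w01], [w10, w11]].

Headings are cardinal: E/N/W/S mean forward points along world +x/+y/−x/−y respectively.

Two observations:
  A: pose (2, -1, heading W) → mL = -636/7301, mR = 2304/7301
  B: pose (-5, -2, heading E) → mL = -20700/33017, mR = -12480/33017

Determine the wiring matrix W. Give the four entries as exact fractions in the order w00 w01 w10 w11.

-1 1/2 -1 1

obs A: pose=(2,-1,W) → sL=24/49, sR=120/149, mL=-636/7301, mR=2304/7301
obs B: pose=(-5,-2,E) → sL=120/137, sR=120/241, mL=-20700/33017, mR=-12480/33017
sensor matrix S = [[24/49, 120/149], [120/137, 120/241]]; det S = -111260160/241057117
solve [mL_A; mL_B] = S·[w00; w01] and [mR_A; mR_B] = S·[w10; w11]:
  w00 = -1, w01 = 1/2, w10 = -1, w11 = 1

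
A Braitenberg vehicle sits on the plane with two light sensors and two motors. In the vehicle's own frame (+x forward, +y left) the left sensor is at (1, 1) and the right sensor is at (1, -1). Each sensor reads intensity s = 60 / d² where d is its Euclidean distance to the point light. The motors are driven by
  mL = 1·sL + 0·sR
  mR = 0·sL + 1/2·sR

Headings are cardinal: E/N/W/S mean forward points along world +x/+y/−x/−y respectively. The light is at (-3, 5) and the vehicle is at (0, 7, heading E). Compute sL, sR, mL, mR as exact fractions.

left sensor world pos  = (1, 8); dL² = 25
right sensor world pos = (1, 6); dR² = 17
sL = 60/25 = 12/5
sR = 60/17 = 60/17
mL = 1·sL + 0·sR = 12/5
mR = 0·sL + 1/2·sR = 30/17

12/5 60/17 12/5 30/17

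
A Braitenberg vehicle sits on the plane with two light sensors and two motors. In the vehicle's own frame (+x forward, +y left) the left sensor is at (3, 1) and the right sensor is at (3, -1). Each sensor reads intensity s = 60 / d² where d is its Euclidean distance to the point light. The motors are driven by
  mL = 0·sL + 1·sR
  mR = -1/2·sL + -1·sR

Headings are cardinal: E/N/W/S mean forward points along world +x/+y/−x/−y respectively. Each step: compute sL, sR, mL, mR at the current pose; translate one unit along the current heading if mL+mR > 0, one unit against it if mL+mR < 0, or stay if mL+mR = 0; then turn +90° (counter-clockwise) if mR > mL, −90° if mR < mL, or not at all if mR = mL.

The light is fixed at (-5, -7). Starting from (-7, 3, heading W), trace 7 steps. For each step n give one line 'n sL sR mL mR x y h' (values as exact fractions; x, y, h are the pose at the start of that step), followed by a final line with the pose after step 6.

0 30/53 30/73 30/73 -2685/3869 -7 3 W
1 60/173 60/169 60/169 -15450/29237 -6 3 N
2 15/26 15/17 15/17 -1035/884 -6 2 E
3 60/37 4/3 4/3 -238/111 -7 2 S
4 30/53 30/73 30/73 -2685/3869 -7 3 W
5 60/173 60/169 60/169 -15450/29237 -6 3 N
6 15/26 15/17 15/17 -1035/884 -6 2 E
final -7 2 S

n=0: pose=(-7,3,W); sL=30/53, sR=30/73; mL=30/73, mR=-2685/3869; mL+mR=-15/53 → advance -1; mR−mL=-4275/3869 → turn -1·90°
n=1: pose=(-6,3,N); sL=60/173, sR=60/169; mL=60/169, mR=-15450/29237; mL+mR=-30/173 → advance -1; mR−mL=-25830/29237 → turn -1·90°
n=2: pose=(-6,2,E); sL=15/26, sR=15/17; mL=15/17, mR=-1035/884; mL+mR=-15/52 → advance -1; mR−mL=-1815/884 → turn -1·90°
n=3: pose=(-7,2,S); sL=60/37, sR=4/3; mL=4/3, mR=-238/111; mL+mR=-30/37 → advance -1; mR−mL=-386/111 → turn -1·90°
n=4: pose=(-7,3,W); sL=30/53, sR=30/73; mL=30/73, mR=-2685/3869; mL+mR=-15/53 → advance -1; mR−mL=-4275/3869 → turn -1·90°
n=5: pose=(-6,3,N); sL=60/173, sR=60/169; mL=60/169, mR=-15450/29237; mL+mR=-30/173 → advance -1; mR−mL=-25830/29237 → turn -1·90°
n=6: pose=(-6,2,E); sL=15/26, sR=15/17; mL=15/17, mR=-1035/884; mL+mR=-15/52 → advance -1; mR−mL=-1815/884 → turn -1·90°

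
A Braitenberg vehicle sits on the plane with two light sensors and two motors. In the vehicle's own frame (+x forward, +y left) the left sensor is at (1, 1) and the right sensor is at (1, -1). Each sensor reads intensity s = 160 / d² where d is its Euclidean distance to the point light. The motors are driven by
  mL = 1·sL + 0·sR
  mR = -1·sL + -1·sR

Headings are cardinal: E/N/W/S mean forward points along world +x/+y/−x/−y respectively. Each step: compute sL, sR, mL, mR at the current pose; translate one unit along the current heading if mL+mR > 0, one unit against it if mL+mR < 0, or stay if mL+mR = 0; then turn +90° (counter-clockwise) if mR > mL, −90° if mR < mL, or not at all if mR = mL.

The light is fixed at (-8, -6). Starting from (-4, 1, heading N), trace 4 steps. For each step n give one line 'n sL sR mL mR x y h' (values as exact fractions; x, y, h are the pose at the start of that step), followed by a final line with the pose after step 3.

n=0: pose=(-4,1,N); sL=160/73, sR=160/89; mL=160/73, mR=-25920/6497; mL+mR=-160/89 → advance -1; mR−mL=-40160/6497 → turn -1·90°
n=1: pose=(-4,0,E); sL=80/37, sR=16/5; mL=80/37, mR=-992/185; mL+mR=-16/5 → advance -1; mR−mL=-1392/185 → turn -1·90°
n=2: pose=(-5,0,S); sL=160/41, sR=160/29; mL=160/41, mR=-11200/1189; mL+mR=-160/29 → advance -1; mR−mL=-15840/1189 → turn -1·90°
n=3: pose=(-5,1,W); sL=4, sR=40/17; mL=4, mR=-108/17; mL+mR=-40/17 → advance -1; mR−mL=-176/17 → turn -1·90°

0 160/73 160/89 160/73 -25920/6497 -4 1 N
1 80/37 16/5 80/37 -992/185 -4 0 E
2 160/41 160/29 160/41 -11200/1189 -5 0 S
3 4 40/17 4 -108/17 -5 1 W
final -4 1 N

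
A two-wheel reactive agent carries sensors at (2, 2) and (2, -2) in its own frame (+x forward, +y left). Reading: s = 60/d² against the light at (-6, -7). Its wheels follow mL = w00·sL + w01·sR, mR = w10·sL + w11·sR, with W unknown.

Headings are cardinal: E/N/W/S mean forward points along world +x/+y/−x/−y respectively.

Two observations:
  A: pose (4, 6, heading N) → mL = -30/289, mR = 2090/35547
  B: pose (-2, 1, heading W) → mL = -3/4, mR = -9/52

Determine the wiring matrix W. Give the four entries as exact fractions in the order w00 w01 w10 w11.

obs A: pose=(4,6,N) → sL=60/289, sR=20/123, mL=-30/289, mR=2090/35547
obs B: pose=(-2,1,W) → sL=3/2, sR=15/26, mL=-3/4, mR=-9/52
sensor matrix S = [[60/289, 20/123], [3/2, 15/26]]; det S = -19120/154037
solve [mL_A; mL_B] = S·[w00; w01] and [mR_A; mR_B] = S·[w10; w11]:
  w00 = -1/2, w01 = 0, w10 = -1/2, w11 = 1

-1/2 0 -1/2 1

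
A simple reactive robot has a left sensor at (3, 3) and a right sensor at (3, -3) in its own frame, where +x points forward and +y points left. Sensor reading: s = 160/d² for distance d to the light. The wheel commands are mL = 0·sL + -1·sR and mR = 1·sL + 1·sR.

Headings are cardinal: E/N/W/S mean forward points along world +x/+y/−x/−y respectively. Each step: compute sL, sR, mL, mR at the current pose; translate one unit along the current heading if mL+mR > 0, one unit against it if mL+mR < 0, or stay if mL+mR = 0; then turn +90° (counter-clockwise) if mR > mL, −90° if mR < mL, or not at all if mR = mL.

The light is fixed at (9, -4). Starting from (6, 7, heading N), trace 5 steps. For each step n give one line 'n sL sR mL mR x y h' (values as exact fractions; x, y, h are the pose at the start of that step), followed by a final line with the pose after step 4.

n=0: pose=(6,7,N); sL=20/29, sR=40/49; mL=-40/49, mR=2140/1421; mL+mR=20/29 → advance +1; mR−mL=3300/1421 → turn +1·90°
n=1: pose=(6,8,W); sL=160/117, sR=160/261; mL=-160/261, mR=2240/1131; mL+mR=160/117 → advance +1; mR−mL=8800/3393 → turn +1·90°
n=2: pose=(5,8,S); sL=80/41, sR=16/13; mL=-16/13, mR=1696/533; mL+mR=80/41 → advance +1; mR−mL=2352/533 → turn +1·90°
n=3: pose=(5,7,E); sL=160/197, sR=32/13; mL=-32/13, mR=8384/2561; mL+mR=160/197 → advance +1; mR−mL=14688/2561 → turn +1·90°
n=4: pose=(6,7,N); sL=20/29, sR=40/49; mL=-40/49, mR=2140/1421; mL+mR=20/29 → advance +1; mR−mL=3300/1421 → turn +1·90°

0 20/29 40/49 -40/49 2140/1421 6 7 N
1 160/117 160/261 -160/261 2240/1131 6 8 W
2 80/41 16/13 -16/13 1696/533 5 8 S
3 160/197 32/13 -32/13 8384/2561 5 7 E
4 20/29 40/49 -40/49 2140/1421 6 7 N
final 6 8 W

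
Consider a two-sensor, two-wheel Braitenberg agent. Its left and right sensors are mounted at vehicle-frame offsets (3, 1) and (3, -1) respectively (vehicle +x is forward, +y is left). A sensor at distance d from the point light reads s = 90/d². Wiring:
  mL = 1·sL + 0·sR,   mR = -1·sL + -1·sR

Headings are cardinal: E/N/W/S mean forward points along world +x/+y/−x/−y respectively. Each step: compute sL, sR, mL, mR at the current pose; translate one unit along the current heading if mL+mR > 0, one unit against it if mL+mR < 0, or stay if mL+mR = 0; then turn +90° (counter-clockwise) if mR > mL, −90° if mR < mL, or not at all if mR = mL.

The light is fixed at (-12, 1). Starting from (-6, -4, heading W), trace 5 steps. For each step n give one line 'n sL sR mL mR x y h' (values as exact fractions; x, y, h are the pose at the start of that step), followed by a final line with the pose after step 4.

0 2 18/5 2 -28/5 -6 -4 W
1 9/4 45/34 9/4 -243/68 -5 -4 N
2 18/25 90/149 18/25 -4932/3725 -5 -5 E
3 9/13 45/53 9/13 -1062/689 -6 -5 S
4 2 18/5 2 -28/5 -6 -4 W
final -5 -4 N

n=0: pose=(-6,-4,W); sL=2, sR=18/5; mL=2, mR=-28/5; mL+mR=-18/5 → advance -1; mR−mL=-38/5 → turn -1·90°
n=1: pose=(-5,-4,N); sL=9/4, sR=45/34; mL=9/4, mR=-243/68; mL+mR=-45/34 → advance -1; mR−mL=-99/17 → turn -1·90°
n=2: pose=(-5,-5,E); sL=18/25, sR=90/149; mL=18/25, mR=-4932/3725; mL+mR=-90/149 → advance -1; mR−mL=-7614/3725 → turn -1·90°
n=3: pose=(-6,-5,S); sL=9/13, sR=45/53; mL=9/13, mR=-1062/689; mL+mR=-45/53 → advance -1; mR−mL=-1539/689 → turn -1·90°
n=4: pose=(-6,-4,W); sL=2, sR=18/5; mL=2, mR=-28/5; mL+mR=-18/5 → advance -1; mR−mL=-38/5 → turn -1·90°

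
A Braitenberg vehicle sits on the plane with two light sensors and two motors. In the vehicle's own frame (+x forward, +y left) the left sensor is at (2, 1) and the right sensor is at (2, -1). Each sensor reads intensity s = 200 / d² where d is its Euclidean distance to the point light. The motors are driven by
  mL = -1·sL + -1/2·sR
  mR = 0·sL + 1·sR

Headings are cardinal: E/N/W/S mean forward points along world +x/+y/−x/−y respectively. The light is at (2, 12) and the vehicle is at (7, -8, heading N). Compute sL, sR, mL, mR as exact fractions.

left sensor world pos  = (6, -6); dL² = 340
right sensor world pos = (8, -6); dR² = 360
sL = 200/340 = 10/17
sR = 200/360 = 5/9
mL = -1·sL + -1/2·sR = -265/306
mR = 0·sL + 1·sR = 5/9

10/17 5/9 -265/306 5/9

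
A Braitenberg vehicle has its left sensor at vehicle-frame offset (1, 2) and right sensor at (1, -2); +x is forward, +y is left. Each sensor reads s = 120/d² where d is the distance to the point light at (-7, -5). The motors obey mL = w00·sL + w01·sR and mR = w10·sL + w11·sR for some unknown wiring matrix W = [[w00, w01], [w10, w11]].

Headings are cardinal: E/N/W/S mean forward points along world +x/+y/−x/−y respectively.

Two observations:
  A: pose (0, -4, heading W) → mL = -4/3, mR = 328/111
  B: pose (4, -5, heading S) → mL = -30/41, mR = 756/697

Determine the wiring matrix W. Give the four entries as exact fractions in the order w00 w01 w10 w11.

obs A: pose=(0,-4,W) → sL=120/37, sR=8/3, mL=-4/3, mR=328/111
obs B: pose=(4,-5,S) → sL=12/17, sR=60/41, mL=-30/41, mR=756/697
sensor matrix S = [[120/37, 8/3], [12/17, 60/41]]; det S = 73856/25789
solve [mL_A; mL_B] = S·[w00; w01] and [mR_A; mR_B] = S·[w10; w11]:
  w00 = 0, w01 = -1/2, w10 = 1/2, w11 = 1/2

0 -1/2 1/2 1/2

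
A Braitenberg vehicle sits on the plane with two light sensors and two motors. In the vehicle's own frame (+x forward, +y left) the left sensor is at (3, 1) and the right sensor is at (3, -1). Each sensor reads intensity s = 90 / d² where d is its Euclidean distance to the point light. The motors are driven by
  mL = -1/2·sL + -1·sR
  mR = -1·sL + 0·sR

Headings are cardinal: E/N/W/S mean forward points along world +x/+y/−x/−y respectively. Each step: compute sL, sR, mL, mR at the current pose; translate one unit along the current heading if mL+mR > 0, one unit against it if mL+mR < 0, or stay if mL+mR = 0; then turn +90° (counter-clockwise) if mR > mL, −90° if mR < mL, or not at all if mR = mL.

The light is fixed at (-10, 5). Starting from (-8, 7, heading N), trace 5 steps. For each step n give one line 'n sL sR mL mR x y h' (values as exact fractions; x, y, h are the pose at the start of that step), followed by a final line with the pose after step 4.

0 45/13 45/17 -1935/442 -45/13 -8 7 N
1 90 18 -63 -90 -8 6 W
2 9/2 45/16 -81/16 -9/2 -7 6 N
3 90 90 -135 -90 -7 5 W
4 45/17 5 -215/34 -45/17 -6 5 S
final -6 6 E

n=0: pose=(-8,7,N); sL=45/13, sR=45/17; mL=-1935/442, mR=-45/13; mL+mR=-3465/442 → advance -1; mR−mL=405/442 → turn +1·90°
n=1: pose=(-8,6,W); sL=90, sR=18; mL=-63, mR=-90; mL+mR=-153 → advance -1; mR−mL=-27 → turn -1·90°
n=2: pose=(-7,6,N); sL=9/2, sR=45/16; mL=-81/16, mR=-9/2; mL+mR=-153/16 → advance -1; mR−mL=9/16 → turn +1·90°
n=3: pose=(-7,5,W); sL=90, sR=90; mL=-135, mR=-90; mL+mR=-225 → advance -1; mR−mL=45 → turn +1·90°
n=4: pose=(-6,5,S); sL=45/17, sR=5; mL=-215/34, mR=-45/17; mL+mR=-305/34 → advance -1; mR−mL=125/34 → turn +1·90°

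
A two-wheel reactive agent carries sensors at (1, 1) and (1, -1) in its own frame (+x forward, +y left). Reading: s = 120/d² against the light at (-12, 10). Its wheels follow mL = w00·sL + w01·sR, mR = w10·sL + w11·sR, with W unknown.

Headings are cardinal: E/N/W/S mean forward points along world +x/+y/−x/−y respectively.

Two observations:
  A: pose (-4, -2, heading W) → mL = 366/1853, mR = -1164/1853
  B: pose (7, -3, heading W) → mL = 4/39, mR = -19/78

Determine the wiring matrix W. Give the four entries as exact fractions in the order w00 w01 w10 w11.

1 -1/2 -1/2 -1/2

obs A: pose=(-4,-2,W) → sL=60/109, sR=12/17, mL=366/1853, mR=-1164/1853
obs B: pose=(7,-3,W) → sL=3/13, sR=10/39, mL=4/39, mR=-19/78
sensor matrix S = [[60/109, 12/17], [3/13, 10/39]]; det S = -524/24089
solve [mL_A; mL_B] = S·[w00; w01] and [mR_A; mR_B] = S·[w10; w11]:
  w00 = 1, w01 = -1/2, w10 = -1/2, w11 = -1/2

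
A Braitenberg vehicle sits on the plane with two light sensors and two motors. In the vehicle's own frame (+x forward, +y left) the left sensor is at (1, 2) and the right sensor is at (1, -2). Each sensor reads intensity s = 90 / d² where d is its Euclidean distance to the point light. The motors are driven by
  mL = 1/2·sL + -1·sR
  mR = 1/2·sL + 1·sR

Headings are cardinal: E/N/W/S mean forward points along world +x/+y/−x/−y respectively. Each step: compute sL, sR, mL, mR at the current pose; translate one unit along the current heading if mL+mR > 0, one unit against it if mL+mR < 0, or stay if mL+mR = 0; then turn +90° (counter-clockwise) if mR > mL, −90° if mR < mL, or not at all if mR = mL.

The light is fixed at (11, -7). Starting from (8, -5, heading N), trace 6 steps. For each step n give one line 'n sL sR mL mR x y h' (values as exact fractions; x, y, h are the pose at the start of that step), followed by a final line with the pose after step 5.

0 45/17 9 -261/34 351/34 8 -5 N
1 90/17 90/41 315/697 3375/697 8 -4 W
2 45/4 9/4 27/8 63/8 7 -4 S
3 18/5 10 -41/5 59/5 7 -5 E
4 45/17 9 -261/34 351/34 8 -5 N
5 90/17 90/41 315/697 3375/697 8 -4 W
final 7 -4 S

n=0: pose=(8,-5,N); sL=45/17, sR=9; mL=-261/34, mR=351/34; mL+mR=45/17 → advance +1; mR−mL=18 → turn +1·90°
n=1: pose=(8,-4,W); sL=90/17, sR=90/41; mL=315/697, mR=3375/697; mL+mR=90/17 → advance +1; mR−mL=180/41 → turn +1·90°
n=2: pose=(7,-4,S); sL=45/4, sR=9/4; mL=27/8, mR=63/8; mL+mR=45/4 → advance +1; mR−mL=9/2 → turn +1·90°
n=3: pose=(7,-5,E); sL=18/5, sR=10; mL=-41/5, mR=59/5; mL+mR=18/5 → advance +1; mR−mL=20 → turn +1·90°
n=4: pose=(8,-5,N); sL=45/17, sR=9; mL=-261/34, mR=351/34; mL+mR=45/17 → advance +1; mR−mL=18 → turn +1·90°
n=5: pose=(8,-4,W); sL=90/17, sR=90/41; mL=315/697, mR=3375/697; mL+mR=90/17 → advance +1; mR−mL=180/41 → turn +1·90°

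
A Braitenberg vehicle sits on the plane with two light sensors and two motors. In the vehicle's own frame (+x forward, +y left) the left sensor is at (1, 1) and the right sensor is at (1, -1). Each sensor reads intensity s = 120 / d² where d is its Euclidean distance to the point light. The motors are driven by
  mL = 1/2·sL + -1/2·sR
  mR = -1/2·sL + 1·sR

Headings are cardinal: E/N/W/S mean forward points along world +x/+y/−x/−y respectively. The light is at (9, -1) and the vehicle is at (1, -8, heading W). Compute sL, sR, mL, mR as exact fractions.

left sensor world pos  = (0, -9); dL² = 145
right sensor world pos = (0, -7); dR² = 117
sL = 120/145 = 24/29
sR = 120/117 = 40/39
mL = 1/2·sL + -1/2·sR = -112/1131
mR = -1/2·sL + 1·sR = 692/1131

24/29 40/39 -112/1131 692/1131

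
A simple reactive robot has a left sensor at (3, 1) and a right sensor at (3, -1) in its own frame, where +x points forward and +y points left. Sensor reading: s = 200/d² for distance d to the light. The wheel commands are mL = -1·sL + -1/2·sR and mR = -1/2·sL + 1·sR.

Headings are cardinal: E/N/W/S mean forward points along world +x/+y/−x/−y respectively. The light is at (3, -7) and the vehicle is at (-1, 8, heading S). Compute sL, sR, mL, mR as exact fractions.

200/153 200/169 -49100/25857 13700/25857

left sensor world pos  = (0, 5); dL² = 153
right sensor world pos = (-2, 5); dR² = 169
sL = 200/153 = 200/153
sR = 200/169 = 200/169
mL = -1·sL + -1/2·sR = -49100/25857
mR = -1/2·sL + 1·sR = 13700/25857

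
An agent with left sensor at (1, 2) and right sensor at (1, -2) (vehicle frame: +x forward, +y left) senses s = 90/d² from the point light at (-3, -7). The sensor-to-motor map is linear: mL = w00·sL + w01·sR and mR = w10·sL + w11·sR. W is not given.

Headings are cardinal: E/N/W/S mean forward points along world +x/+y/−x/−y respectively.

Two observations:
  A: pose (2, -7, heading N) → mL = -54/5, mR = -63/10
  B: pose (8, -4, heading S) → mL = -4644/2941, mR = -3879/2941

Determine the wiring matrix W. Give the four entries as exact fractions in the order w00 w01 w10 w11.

-1 -1 -1/2 -1

obs A: pose=(2,-7,N) → sL=9, sR=9/5, mL=-54/5, mR=-63/10
obs B: pose=(8,-4,S) → sL=90/173, sR=18/17, mL=-4644/2941, mR=-3879/2941
sensor matrix S = [[9, 9/5], [90/173, 18/17]]; det S = 25272/2941
solve [mL_A; mL_B] = S·[w00; w01] and [mR_A; mR_B] = S·[w10; w11]:
  w00 = -1, w01 = -1, w10 = -1/2, w11 = -1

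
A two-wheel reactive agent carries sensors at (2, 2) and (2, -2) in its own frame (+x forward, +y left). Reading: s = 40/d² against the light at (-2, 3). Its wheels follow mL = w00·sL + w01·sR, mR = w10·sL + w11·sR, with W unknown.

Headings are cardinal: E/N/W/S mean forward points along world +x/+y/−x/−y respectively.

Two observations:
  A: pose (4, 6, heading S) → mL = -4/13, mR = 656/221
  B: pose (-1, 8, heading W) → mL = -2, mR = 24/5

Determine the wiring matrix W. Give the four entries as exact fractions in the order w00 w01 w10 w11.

-1/2 0 1 1

obs A: pose=(4,6,S) → sL=8/13, sR=40/17, mL=-4/13, mR=656/221
obs B: pose=(-1,8,W) → sL=4, sR=4/5, mL=-2, mR=24/5
sensor matrix S = [[8/13, 40/17], [4, 4/5]]; det S = -9856/1105
solve [mL_A; mL_B] = S·[w00; w01] and [mR_A; mR_B] = S·[w10; w11]:
  w00 = -1/2, w01 = 0, w10 = 1, w11 = 1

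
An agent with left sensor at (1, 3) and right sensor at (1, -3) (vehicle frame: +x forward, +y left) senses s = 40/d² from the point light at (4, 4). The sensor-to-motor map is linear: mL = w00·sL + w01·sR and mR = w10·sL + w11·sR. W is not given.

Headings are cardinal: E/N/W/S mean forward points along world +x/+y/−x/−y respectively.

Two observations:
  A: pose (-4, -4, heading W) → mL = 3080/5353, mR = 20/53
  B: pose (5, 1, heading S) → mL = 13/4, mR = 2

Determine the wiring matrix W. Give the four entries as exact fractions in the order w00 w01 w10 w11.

1 1 0 1

obs A: pose=(-4,-4,W) → sL=20/101, sR=20/53, mL=3080/5353, mR=20/53
obs B: pose=(5,1,S) → sL=5/4, sR=2, mL=13/4, mR=2
sensor matrix S = [[20/101, 20/53], [5/4, 2]]; det S = -405/5353
solve [mL_A; mL_B] = S·[w00; w01] and [mR_A; mR_B] = S·[w10; w11]:
  w00 = 1, w01 = 1, w10 = 0, w11 = 1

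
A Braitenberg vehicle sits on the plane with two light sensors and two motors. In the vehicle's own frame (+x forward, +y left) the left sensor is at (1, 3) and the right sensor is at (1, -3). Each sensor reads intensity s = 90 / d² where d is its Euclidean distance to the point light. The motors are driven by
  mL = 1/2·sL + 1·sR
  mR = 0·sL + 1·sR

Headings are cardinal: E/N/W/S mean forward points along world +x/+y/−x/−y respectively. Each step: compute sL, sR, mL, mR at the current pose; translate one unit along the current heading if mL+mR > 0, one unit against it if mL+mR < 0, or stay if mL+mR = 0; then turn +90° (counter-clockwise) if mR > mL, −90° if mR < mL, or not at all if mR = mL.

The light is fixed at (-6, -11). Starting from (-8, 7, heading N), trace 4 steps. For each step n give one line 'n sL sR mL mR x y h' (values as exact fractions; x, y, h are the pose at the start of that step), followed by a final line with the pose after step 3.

n=0: pose=(-8,7,N); sL=45/193, sR=45/181; mL=25515/69866, mR=45/181; mL+mR=42885/69866 → advance +1; mR−mL=-45/386 → turn -1·90°
n=1: pose=(-8,8,E); sL=18/97, sR=90/257; mL=11043/24929, mR=90/257; mL+mR=19773/24929 → advance +1; mR−mL=-9/97 → turn -1·90°
n=2: pose=(-7,8,S); sL=45/164, sR=9/34; mL=2241/5576, mR=9/34; mL+mR=3717/5576 → advance +1; mR−mL=-45/328 → turn -1·90°
n=3: pose=(-7,7,W); sL=90/229, sR=18/89; mL=8127/20381, mR=18/89; mL+mR=12249/20381 → advance +1; mR−mL=-45/229 → turn -1·90°

0 45/193 45/181 25515/69866 45/181 -8 7 N
1 18/97 90/257 11043/24929 90/257 -8 8 E
2 45/164 9/34 2241/5576 9/34 -7 8 S
3 90/229 18/89 8127/20381 18/89 -7 7 W
final -8 7 N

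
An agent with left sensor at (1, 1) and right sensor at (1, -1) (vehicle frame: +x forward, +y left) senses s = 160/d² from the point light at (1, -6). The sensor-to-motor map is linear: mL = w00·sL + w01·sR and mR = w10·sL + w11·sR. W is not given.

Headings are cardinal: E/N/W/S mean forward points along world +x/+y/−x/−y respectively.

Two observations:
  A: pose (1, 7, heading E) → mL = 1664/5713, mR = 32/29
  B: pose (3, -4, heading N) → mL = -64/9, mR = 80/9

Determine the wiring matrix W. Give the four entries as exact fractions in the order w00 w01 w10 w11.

-1 1 0 1

obs A: pose=(1,7,E) → sL=160/197, sR=32/29, mL=1664/5713, mR=32/29
obs B: pose=(3,-4,N) → sL=16, sR=80/9, mL=-64/9, mR=80/9
sensor matrix S = [[160/197, 32/29], [16, 80/9]]; det S = -536576/51417
solve [mL_A; mL_B] = S·[w00; w01] and [mR_A; mR_B] = S·[w10; w11]:
  w00 = -1, w01 = 1, w10 = 0, w11 = 1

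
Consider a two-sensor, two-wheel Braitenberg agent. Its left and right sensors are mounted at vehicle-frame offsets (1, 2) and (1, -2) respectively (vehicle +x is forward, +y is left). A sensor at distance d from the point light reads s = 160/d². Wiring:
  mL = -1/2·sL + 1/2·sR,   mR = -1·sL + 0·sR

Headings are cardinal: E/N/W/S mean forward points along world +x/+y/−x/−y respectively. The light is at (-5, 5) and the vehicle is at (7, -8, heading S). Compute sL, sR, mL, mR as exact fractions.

left sensor world pos  = (9, -9); dL² = 392
right sensor world pos = (5, -9); dR² = 296
sL = 160/392 = 20/49
sR = 160/296 = 20/37
mL = -1/2·sL + 1/2·sR = 120/1813
mR = -1·sL + 0·sR = -20/49

20/49 20/37 120/1813 -20/49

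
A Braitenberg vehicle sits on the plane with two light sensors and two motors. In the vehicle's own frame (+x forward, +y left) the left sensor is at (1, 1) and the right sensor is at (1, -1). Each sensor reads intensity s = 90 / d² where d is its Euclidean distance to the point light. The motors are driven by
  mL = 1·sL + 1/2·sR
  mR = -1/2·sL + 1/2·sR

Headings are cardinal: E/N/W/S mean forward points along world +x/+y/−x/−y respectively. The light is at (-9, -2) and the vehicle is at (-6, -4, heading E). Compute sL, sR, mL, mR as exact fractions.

left sensor world pos  = (-5, -3); dL² = 17
right sensor world pos = (-5, -5); dR² = 25
sL = 90/17 = 90/17
sR = 90/25 = 18/5
mL = 1·sL + 1/2·sR = 603/85
mR = -1/2·sL + 1/2·sR = -72/85

90/17 18/5 603/85 -72/85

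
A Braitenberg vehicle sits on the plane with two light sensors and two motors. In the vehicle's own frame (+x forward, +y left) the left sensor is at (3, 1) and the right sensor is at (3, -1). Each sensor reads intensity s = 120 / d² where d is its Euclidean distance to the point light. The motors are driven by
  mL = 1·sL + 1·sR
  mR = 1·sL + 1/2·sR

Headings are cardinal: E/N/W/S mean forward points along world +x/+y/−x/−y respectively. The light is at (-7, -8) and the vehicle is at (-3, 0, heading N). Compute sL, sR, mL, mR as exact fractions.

12/13 60/73 1656/949 1266/949

left sensor world pos  = (-4, 3); dL² = 130
right sensor world pos = (-2, 3); dR² = 146
sL = 120/130 = 12/13
sR = 120/146 = 60/73
mL = 1·sL + 1·sR = 1656/949
mR = 1·sL + 1/2·sR = 1266/949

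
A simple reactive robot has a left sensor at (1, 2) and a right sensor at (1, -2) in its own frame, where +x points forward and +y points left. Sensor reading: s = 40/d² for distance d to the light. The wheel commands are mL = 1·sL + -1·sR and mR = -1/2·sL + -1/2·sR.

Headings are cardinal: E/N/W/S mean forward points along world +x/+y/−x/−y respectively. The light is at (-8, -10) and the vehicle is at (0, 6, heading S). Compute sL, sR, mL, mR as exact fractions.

8/65 40/261 -512/16965 -2344/16965

left sensor world pos  = (2, 5); dL² = 325
right sensor world pos = (-2, 5); dR² = 261
sL = 40/325 = 8/65
sR = 40/261 = 40/261
mL = 1·sL + -1·sR = -512/16965
mR = -1/2·sL + -1/2·sR = -2344/16965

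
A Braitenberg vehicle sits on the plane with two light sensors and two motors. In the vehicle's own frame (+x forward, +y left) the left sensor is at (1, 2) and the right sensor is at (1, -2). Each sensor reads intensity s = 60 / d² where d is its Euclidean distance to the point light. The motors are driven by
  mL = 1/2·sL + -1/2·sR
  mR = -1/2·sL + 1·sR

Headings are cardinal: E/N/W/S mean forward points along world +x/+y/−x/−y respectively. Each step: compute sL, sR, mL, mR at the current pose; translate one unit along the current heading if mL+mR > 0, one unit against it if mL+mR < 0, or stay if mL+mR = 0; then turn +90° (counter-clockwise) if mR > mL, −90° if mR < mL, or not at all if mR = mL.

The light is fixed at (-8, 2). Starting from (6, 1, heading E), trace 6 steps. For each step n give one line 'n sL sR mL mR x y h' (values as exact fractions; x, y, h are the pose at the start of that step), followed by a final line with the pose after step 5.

0 30/113 10/39 20/4407 545/4407 6 1 E
1 60/169 60/289 3600/48841 1470/48841 7 1 N
2 3/13 3/13 0 3/26 7 2 E
3 60/197 12/65 768/12805 414/12805 8 2 N
4 30/149 6/29 -12/4321 459/4321 8 3 E
5 60/229 12/73 816/16717 558/16717 9 3 N
final 9 4 E

n=0: pose=(6,1,E); sL=30/113, sR=10/39; mL=20/4407, mR=545/4407; mL+mR=5/39 → advance +1; mR−mL=175/1469 → turn +1·90°
n=1: pose=(7,1,N); sL=60/169, sR=60/289; mL=3600/48841, mR=1470/48841; mL+mR=30/289 → advance +1; mR−mL=-2130/48841 → turn -1·90°
n=2: pose=(7,2,E); sL=3/13, sR=3/13; mL=0, mR=3/26; mL+mR=3/26 → advance +1; mR−mL=3/26 → turn +1·90°
n=3: pose=(8,2,N); sL=60/197, sR=12/65; mL=768/12805, mR=414/12805; mL+mR=6/65 → advance +1; mR−mL=-354/12805 → turn -1·90°
n=4: pose=(8,3,E); sL=30/149, sR=6/29; mL=-12/4321, mR=459/4321; mL+mR=3/29 → advance +1; mR−mL=471/4321 → turn +1·90°
n=5: pose=(9,3,N); sL=60/229, sR=12/73; mL=816/16717, mR=558/16717; mL+mR=6/73 → advance +1; mR−mL=-258/16717 → turn -1·90°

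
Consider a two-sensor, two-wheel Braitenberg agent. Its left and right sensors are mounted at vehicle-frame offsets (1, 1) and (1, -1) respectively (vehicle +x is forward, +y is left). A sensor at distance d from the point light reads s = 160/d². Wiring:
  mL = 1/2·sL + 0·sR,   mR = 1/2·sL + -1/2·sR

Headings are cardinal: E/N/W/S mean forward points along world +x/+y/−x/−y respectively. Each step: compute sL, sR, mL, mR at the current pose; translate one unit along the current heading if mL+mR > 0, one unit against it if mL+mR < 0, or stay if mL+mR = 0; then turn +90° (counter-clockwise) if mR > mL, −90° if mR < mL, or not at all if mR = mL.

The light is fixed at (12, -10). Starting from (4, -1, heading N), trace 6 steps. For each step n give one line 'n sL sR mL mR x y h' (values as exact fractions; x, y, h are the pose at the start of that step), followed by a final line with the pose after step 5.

n=0: pose=(4,-1,N); sL=160/181, sR=160/149; mL=80/181, mR=-2560/26969; mL+mR=9360/26969 → advance +1; mR−mL=-80/149 → turn -1·90°
n=1: pose=(4,0,E); sL=16/17, sR=16/13; mL=8/17, mR=-32/221; mL+mR=72/221 → advance +1; mR−mL=-8/13 → turn -1·90°
n=2: pose=(5,0,S); sL=160/117, sR=32/29; mL=80/117, mR=448/3393; mL+mR=2768/3393 → advance +1; mR−mL=-16/29 → turn -1·90°
n=3: pose=(5,-1,W); sL=5/4, sR=40/41; mL=5/8, mR=45/328; mL+mR=125/164 → advance +1; mR−mL=-20/41 → turn -1·90°
n=4: pose=(4,-1,N); sL=160/181, sR=160/149; mL=80/181, mR=-2560/26969; mL+mR=9360/26969 → advance +1; mR−mL=-80/149 → turn -1·90°
n=5: pose=(4,0,E); sL=16/17, sR=16/13; mL=8/17, mR=-32/221; mL+mR=72/221 → advance +1; mR−mL=-8/13 → turn -1·90°

0 160/181 160/149 80/181 -2560/26969 4 -1 N
1 16/17 16/13 8/17 -32/221 4 0 E
2 160/117 32/29 80/117 448/3393 5 0 S
3 5/4 40/41 5/8 45/328 5 -1 W
4 160/181 160/149 80/181 -2560/26969 4 -1 N
5 16/17 16/13 8/17 -32/221 4 0 E
final 5 0 S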